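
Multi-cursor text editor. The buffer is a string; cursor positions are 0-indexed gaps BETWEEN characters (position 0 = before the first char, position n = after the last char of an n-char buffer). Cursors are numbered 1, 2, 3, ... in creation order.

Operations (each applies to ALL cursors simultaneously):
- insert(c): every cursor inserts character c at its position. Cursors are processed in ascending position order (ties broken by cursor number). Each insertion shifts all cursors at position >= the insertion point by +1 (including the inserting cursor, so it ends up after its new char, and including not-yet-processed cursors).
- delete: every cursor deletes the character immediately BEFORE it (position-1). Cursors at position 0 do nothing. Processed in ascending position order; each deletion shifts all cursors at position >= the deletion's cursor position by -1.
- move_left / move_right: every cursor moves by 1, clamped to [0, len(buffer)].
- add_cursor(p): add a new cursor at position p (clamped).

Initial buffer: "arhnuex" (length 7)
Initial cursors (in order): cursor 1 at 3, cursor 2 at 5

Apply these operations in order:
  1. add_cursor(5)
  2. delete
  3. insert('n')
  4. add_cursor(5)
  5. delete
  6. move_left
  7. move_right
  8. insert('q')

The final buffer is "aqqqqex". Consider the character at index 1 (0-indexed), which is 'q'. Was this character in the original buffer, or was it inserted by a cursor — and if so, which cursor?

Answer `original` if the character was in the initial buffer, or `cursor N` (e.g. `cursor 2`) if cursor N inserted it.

After op 1 (add_cursor(5)): buffer="arhnuex" (len 7), cursors c1@3 c2@5 c3@5, authorship .......
After op 2 (delete): buffer="arex" (len 4), cursors c1@2 c2@2 c3@2, authorship ....
After op 3 (insert('n')): buffer="arnnnex" (len 7), cursors c1@5 c2@5 c3@5, authorship ..123..
After op 4 (add_cursor(5)): buffer="arnnnex" (len 7), cursors c1@5 c2@5 c3@5 c4@5, authorship ..123..
After op 5 (delete): buffer="aex" (len 3), cursors c1@1 c2@1 c3@1 c4@1, authorship ...
After op 6 (move_left): buffer="aex" (len 3), cursors c1@0 c2@0 c3@0 c4@0, authorship ...
After op 7 (move_right): buffer="aex" (len 3), cursors c1@1 c2@1 c3@1 c4@1, authorship ...
After op 8 (insert('q')): buffer="aqqqqex" (len 7), cursors c1@5 c2@5 c3@5 c4@5, authorship .1234..
Authorship (.=original, N=cursor N): . 1 2 3 4 . .
Index 1: author = 1

Answer: cursor 1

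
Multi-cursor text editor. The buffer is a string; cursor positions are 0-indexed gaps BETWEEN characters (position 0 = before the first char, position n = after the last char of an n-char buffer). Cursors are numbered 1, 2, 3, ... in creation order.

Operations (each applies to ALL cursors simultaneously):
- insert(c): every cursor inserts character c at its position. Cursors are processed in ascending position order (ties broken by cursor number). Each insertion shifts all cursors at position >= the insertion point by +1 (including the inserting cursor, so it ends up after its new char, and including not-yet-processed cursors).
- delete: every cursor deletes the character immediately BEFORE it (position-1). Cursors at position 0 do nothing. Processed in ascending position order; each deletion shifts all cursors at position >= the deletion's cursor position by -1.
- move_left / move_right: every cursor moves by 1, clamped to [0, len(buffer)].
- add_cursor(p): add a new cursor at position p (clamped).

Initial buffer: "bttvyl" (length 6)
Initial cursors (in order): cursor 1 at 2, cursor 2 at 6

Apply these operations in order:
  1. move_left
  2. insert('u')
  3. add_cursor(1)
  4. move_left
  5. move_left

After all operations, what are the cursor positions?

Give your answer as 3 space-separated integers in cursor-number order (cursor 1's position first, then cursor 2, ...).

Answer: 0 5 0

Derivation:
After op 1 (move_left): buffer="bttvyl" (len 6), cursors c1@1 c2@5, authorship ......
After op 2 (insert('u')): buffer="buttvyul" (len 8), cursors c1@2 c2@7, authorship .1....2.
After op 3 (add_cursor(1)): buffer="buttvyul" (len 8), cursors c3@1 c1@2 c2@7, authorship .1....2.
After op 4 (move_left): buffer="buttvyul" (len 8), cursors c3@0 c1@1 c2@6, authorship .1....2.
After op 5 (move_left): buffer="buttvyul" (len 8), cursors c1@0 c3@0 c2@5, authorship .1....2.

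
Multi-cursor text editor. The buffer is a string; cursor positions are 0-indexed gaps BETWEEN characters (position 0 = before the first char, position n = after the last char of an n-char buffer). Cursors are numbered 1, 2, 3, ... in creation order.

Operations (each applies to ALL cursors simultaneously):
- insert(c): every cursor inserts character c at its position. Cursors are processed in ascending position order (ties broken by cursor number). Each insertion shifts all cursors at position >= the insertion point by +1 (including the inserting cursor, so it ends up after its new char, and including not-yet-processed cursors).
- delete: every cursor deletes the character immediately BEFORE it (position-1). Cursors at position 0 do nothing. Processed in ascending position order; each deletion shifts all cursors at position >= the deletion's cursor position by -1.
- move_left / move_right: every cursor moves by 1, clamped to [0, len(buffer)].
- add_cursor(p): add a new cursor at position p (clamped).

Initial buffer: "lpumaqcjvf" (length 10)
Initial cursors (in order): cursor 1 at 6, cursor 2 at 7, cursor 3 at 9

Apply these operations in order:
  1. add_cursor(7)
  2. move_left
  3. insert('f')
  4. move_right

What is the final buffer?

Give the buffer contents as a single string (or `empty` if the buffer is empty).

Answer: lpumafqffcjfvf

Derivation:
After op 1 (add_cursor(7)): buffer="lpumaqcjvf" (len 10), cursors c1@6 c2@7 c4@7 c3@9, authorship ..........
After op 2 (move_left): buffer="lpumaqcjvf" (len 10), cursors c1@5 c2@6 c4@6 c3@8, authorship ..........
After op 3 (insert('f')): buffer="lpumafqffcjfvf" (len 14), cursors c1@6 c2@9 c4@9 c3@12, authorship .....1.24..3..
After op 4 (move_right): buffer="lpumafqffcjfvf" (len 14), cursors c1@7 c2@10 c4@10 c3@13, authorship .....1.24..3..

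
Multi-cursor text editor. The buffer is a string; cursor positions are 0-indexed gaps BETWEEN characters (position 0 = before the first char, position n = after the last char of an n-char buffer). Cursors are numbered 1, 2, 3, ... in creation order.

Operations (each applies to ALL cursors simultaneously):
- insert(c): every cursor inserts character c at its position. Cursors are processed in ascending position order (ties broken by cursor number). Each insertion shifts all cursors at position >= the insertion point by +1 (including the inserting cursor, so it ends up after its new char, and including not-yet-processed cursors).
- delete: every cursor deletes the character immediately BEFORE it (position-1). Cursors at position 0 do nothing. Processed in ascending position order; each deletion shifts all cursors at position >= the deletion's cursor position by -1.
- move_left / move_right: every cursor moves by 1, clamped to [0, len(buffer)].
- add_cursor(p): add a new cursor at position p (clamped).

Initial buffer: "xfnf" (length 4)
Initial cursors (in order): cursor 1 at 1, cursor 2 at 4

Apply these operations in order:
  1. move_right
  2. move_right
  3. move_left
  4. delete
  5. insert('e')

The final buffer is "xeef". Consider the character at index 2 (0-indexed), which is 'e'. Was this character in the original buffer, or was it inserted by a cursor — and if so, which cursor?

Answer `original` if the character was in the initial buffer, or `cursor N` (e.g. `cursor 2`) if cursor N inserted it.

After op 1 (move_right): buffer="xfnf" (len 4), cursors c1@2 c2@4, authorship ....
After op 2 (move_right): buffer="xfnf" (len 4), cursors c1@3 c2@4, authorship ....
After op 3 (move_left): buffer="xfnf" (len 4), cursors c1@2 c2@3, authorship ....
After op 4 (delete): buffer="xf" (len 2), cursors c1@1 c2@1, authorship ..
After op 5 (insert('e')): buffer="xeef" (len 4), cursors c1@3 c2@3, authorship .12.
Authorship (.=original, N=cursor N): . 1 2 .
Index 2: author = 2

Answer: cursor 2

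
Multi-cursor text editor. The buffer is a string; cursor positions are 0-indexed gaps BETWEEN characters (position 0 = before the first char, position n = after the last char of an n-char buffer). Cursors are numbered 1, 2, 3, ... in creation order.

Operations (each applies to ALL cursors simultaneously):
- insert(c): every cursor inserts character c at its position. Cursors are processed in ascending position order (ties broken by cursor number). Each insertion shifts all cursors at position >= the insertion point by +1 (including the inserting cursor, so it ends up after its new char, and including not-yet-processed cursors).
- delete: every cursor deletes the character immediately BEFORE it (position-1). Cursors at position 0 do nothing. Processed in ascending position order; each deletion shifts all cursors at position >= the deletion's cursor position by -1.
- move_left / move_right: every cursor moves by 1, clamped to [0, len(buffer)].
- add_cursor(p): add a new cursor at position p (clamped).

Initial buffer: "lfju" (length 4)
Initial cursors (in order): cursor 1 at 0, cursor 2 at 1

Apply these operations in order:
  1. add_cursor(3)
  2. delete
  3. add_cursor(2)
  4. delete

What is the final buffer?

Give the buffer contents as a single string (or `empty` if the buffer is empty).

Answer: empty

Derivation:
After op 1 (add_cursor(3)): buffer="lfju" (len 4), cursors c1@0 c2@1 c3@3, authorship ....
After op 2 (delete): buffer="fu" (len 2), cursors c1@0 c2@0 c3@1, authorship ..
After op 3 (add_cursor(2)): buffer="fu" (len 2), cursors c1@0 c2@0 c3@1 c4@2, authorship ..
After op 4 (delete): buffer="" (len 0), cursors c1@0 c2@0 c3@0 c4@0, authorship 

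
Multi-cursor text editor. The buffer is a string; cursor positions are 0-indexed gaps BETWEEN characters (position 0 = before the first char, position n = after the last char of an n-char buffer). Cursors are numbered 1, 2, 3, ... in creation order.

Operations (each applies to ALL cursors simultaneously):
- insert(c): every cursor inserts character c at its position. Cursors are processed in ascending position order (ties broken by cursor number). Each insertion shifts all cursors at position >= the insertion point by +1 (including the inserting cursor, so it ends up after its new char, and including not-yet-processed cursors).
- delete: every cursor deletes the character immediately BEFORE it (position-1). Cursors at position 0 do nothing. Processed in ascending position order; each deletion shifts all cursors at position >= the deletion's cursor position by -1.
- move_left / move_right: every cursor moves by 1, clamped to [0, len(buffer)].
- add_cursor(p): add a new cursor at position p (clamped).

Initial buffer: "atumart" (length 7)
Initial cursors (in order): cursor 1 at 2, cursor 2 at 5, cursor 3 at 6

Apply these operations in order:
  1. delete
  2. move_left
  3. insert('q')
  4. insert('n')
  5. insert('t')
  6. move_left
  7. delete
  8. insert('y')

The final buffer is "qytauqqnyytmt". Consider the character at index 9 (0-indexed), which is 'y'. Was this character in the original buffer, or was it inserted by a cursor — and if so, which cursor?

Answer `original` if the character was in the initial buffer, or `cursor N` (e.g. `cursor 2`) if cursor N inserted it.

Answer: cursor 3

Derivation:
After op 1 (delete): buffer="aumt" (len 4), cursors c1@1 c2@3 c3@3, authorship ....
After op 2 (move_left): buffer="aumt" (len 4), cursors c1@0 c2@2 c3@2, authorship ....
After op 3 (insert('q')): buffer="qauqqmt" (len 7), cursors c1@1 c2@5 c3@5, authorship 1..23..
After op 4 (insert('n')): buffer="qnauqqnnmt" (len 10), cursors c1@2 c2@8 c3@8, authorship 11..2323..
After op 5 (insert('t')): buffer="qntauqqnnttmt" (len 13), cursors c1@3 c2@11 c3@11, authorship 111..232323..
After op 6 (move_left): buffer="qntauqqnnttmt" (len 13), cursors c1@2 c2@10 c3@10, authorship 111..232323..
After op 7 (delete): buffer="qtauqqntmt" (len 10), cursors c1@1 c2@7 c3@7, authorship 11..2323..
After op 8 (insert('y')): buffer="qytauqqnyytmt" (len 13), cursors c1@2 c2@10 c3@10, authorship 111..232233..
Authorship (.=original, N=cursor N): 1 1 1 . . 2 3 2 2 3 3 . .
Index 9: author = 3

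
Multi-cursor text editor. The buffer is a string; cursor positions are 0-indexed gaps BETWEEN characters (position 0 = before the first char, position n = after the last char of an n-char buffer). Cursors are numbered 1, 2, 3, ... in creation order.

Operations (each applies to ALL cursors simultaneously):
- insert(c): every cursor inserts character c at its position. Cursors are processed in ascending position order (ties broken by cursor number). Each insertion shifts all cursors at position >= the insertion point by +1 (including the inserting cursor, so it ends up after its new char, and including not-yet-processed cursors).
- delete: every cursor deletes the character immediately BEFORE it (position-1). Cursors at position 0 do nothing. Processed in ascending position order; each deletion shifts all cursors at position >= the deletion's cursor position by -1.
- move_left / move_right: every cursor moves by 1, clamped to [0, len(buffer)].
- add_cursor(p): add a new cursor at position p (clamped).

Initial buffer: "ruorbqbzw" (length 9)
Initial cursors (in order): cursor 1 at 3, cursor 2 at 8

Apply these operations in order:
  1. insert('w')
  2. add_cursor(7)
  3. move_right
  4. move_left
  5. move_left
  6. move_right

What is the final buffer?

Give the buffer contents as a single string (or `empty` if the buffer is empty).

After op 1 (insert('w')): buffer="ruowrbqbzww" (len 11), cursors c1@4 c2@10, authorship ...1.....2.
After op 2 (add_cursor(7)): buffer="ruowrbqbzww" (len 11), cursors c1@4 c3@7 c2@10, authorship ...1.....2.
After op 3 (move_right): buffer="ruowrbqbzww" (len 11), cursors c1@5 c3@8 c2@11, authorship ...1.....2.
After op 4 (move_left): buffer="ruowrbqbzww" (len 11), cursors c1@4 c3@7 c2@10, authorship ...1.....2.
After op 5 (move_left): buffer="ruowrbqbzww" (len 11), cursors c1@3 c3@6 c2@9, authorship ...1.....2.
After op 6 (move_right): buffer="ruowrbqbzww" (len 11), cursors c1@4 c3@7 c2@10, authorship ...1.....2.

Answer: ruowrbqbzww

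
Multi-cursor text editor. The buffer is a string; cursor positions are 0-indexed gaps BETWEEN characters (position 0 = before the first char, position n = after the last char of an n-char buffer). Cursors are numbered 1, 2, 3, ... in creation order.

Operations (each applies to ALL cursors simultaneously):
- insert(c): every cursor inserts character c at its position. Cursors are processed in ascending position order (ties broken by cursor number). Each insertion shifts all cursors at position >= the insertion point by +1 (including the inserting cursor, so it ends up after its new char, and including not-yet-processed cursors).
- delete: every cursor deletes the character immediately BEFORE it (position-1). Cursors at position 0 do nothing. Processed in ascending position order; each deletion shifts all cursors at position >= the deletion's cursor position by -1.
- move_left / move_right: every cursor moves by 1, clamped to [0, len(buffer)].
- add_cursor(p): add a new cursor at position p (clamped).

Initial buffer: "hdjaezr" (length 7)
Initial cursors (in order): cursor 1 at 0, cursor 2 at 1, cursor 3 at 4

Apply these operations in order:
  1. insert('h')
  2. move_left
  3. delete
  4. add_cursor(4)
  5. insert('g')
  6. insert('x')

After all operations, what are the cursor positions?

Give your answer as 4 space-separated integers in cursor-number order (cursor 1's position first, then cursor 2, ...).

After op 1 (insert('h')): buffer="hhhdjahezr" (len 10), cursors c1@1 c2@3 c3@7, authorship 1.2...3...
After op 2 (move_left): buffer="hhhdjahezr" (len 10), cursors c1@0 c2@2 c3@6, authorship 1.2...3...
After op 3 (delete): buffer="hhdjhezr" (len 8), cursors c1@0 c2@1 c3@4, authorship 12..3...
After op 4 (add_cursor(4)): buffer="hhdjhezr" (len 8), cursors c1@0 c2@1 c3@4 c4@4, authorship 12..3...
After op 5 (insert('g')): buffer="ghghdjgghezr" (len 12), cursors c1@1 c2@3 c3@8 c4@8, authorship 1122..343...
After op 6 (insert('x')): buffer="gxhgxhdjggxxhezr" (len 16), cursors c1@2 c2@5 c3@12 c4@12, authorship 111222..34343...

Answer: 2 5 12 12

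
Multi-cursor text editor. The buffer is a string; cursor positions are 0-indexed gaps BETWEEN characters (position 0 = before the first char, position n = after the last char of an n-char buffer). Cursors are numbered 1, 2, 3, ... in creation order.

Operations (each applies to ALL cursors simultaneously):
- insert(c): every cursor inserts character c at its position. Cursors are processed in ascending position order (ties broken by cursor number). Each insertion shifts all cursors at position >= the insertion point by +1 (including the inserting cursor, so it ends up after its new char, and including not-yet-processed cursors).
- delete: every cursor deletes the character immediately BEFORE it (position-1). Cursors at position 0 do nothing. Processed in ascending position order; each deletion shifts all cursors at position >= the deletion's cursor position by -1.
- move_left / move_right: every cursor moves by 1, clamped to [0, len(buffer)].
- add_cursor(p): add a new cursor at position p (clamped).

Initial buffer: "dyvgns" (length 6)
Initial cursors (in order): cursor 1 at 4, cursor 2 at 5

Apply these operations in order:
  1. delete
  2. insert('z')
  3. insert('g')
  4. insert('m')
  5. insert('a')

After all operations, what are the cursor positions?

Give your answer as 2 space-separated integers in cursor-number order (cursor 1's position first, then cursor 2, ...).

After op 1 (delete): buffer="dyvs" (len 4), cursors c1@3 c2@3, authorship ....
After op 2 (insert('z')): buffer="dyvzzs" (len 6), cursors c1@5 c2@5, authorship ...12.
After op 3 (insert('g')): buffer="dyvzzggs" (len 8), cursors c1@7 c2@7, authorship ...1212.
After op 4 (insert('m')): buffer="dyvzzggmms" (len 10), cursors c1@9 c2@9, authorship ...121212.
After op 5 (insert('a')): buffer="dyvzzggmmaas" (len 12), cursors c1@11 c2@11, authorship ...12121212.

Answer: 11 11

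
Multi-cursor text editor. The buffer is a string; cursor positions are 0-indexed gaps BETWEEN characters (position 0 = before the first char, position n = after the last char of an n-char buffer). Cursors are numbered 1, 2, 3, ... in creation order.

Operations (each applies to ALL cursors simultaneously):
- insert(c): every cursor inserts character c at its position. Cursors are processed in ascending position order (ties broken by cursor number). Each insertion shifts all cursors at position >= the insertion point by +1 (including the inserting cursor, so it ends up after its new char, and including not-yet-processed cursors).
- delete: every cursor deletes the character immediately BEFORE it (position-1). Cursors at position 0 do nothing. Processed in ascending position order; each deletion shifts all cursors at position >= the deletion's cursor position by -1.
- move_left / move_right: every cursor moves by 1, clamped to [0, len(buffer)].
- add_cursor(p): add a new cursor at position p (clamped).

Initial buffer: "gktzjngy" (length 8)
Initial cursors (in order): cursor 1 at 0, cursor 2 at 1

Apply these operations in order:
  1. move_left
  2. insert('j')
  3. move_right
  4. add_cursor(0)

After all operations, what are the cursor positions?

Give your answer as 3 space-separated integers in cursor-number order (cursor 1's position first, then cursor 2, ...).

Answer: 3 3 0

Derivation:
After op 1 (move_left): buffer="gktzjngy" (len 8), cursors c1@0 c2@0, authorship ........
After op 2 (insert('j')): buffer="jjgktzjngy" (len 10), cursors c1@2 c2@2, authorship 12........
After op 3 (move_right): buffer="jjgktzjngy" (len 10), cursors c1@3 c2@3, authorship 12........
After op 4 (add_cursor(0)): buffer="jjgktzjngy" (len 10), cursors c3@0 c1@3 c2@3, authorship 12........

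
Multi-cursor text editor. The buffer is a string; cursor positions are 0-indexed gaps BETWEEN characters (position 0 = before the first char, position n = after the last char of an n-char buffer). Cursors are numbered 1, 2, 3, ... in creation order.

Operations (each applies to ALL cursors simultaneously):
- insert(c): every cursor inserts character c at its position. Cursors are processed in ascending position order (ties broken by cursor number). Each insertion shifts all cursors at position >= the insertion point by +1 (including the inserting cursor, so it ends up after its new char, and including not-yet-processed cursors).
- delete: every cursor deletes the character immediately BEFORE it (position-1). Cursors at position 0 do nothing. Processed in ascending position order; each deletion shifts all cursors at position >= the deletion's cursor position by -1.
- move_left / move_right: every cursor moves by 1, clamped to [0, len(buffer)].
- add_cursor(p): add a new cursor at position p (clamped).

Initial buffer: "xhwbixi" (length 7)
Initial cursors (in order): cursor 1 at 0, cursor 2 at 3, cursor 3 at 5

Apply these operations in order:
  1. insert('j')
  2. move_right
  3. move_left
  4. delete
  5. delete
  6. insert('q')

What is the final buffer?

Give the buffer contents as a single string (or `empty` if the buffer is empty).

After op 1 (insert('j')): buffer="jxhwjbijxi" (len 10), cursors c1@1 c2@5 c3@8, authorship 1...2..3..
After op 2 (move_right): buffer="jxhwjbijxi" (len 10), cursors c1@2 c2@6 c3@9, authorship 1...2..3..
After op 3 (move_left): buffer="jxhwjbijxi" (len 10), cursors c1@1 c2@5 c3@8, authorship 1...2..3..
After op 4 (delete): buffer="xhwbixi" (len 7), cursors c1@0 c2@3 c3@5, authorship .......
After op 5 (delete): buffer="xhbxi" (len 5), cursors c1@0 c2@2 c3@3, authorship .....
After op 6 (insert('q')): buffer="qxhqbqxi" (len 8), cursors c1@1 c2@4 c3@6, authorship 1..2.3..

Answer: qxhqbqxi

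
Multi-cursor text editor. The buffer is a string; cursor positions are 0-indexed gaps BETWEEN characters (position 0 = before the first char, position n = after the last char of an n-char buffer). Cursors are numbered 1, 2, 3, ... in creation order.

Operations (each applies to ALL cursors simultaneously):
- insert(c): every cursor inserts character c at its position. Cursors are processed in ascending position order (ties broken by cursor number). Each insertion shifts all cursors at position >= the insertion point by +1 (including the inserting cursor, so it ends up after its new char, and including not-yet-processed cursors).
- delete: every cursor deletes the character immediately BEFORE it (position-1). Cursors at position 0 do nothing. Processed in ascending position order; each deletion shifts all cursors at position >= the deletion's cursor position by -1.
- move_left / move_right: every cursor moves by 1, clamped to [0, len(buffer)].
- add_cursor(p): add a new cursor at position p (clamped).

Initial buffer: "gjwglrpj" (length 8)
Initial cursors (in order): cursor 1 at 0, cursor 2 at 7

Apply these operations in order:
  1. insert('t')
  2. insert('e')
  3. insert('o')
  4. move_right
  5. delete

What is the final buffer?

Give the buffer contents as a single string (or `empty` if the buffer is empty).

After op 1 (insert('t')): buffer="tgjwglrptj" (len 10), cursors c1@1 c2@9, authorship 1.......2.
After op 2 (insert('e')): buffer="tegjwglrptej" (len 12), cursors c1@2 c2@11, authorship 11.......22.
After op 3 (insert('o')): buffer="teogjwglrpteoj" (len 14), cursors c1@3 c2@13, authorship 111.......222.
After op 4 (move_right): buffer="teogjwglrpteoj" (len 14), cursors c1@4 c2@14, authorship 111.......222.
After op 5 (delete): buffer="teojwglrpteo" (len 12), cursors c1@3 c2@12, authorship 111......222

Answer: teojwglrpteo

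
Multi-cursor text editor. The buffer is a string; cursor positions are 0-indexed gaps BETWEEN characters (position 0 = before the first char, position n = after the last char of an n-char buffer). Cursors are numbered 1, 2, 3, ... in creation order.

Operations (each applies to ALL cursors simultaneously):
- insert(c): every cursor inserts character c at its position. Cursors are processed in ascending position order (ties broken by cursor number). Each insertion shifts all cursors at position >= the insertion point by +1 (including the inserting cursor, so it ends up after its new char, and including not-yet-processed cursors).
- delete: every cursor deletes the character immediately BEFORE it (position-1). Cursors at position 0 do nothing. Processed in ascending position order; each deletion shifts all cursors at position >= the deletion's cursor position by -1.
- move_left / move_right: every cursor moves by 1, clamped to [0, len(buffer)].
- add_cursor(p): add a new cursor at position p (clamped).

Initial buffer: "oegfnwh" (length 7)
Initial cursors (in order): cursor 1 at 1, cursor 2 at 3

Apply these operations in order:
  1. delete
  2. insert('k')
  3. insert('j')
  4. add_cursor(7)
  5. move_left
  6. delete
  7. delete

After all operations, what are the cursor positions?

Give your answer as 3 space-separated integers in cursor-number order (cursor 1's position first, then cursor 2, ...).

After op 1 (delete): buffer="efnwh" (len 5), cursors c1@0 c2@1, authorship .....
After op 2 (insert('k')): buffer="kekfnwh" (len 7), cursors c1@1 c2@3, authorship 1.2....
After op 3 (insert('j')): buffer="kjekjfnwh" (len 9), cursors c1@2 c2@5, authorship 11.22....
After op 4 (add_cursor(7)): buffer="kjekjfnwh" (len 9), cursors c1@2 c2@5 c3@7, authorship 11.22....
After op 5 (move_left): buffer="kjekjfnwh" (len 9), cursors c1@1 c2@4 c3@6, authorship 11.22....
After op 6 (delete): buffer="jejnwh" (len 6), cursors c1@0 c2@2 c3@3, authorship 1.2...
After op 7 (delete): buffer="jnwh" (len 4), cursors c1@0 c2@1 c3@1, authorship 1...

Answer: 0 1 1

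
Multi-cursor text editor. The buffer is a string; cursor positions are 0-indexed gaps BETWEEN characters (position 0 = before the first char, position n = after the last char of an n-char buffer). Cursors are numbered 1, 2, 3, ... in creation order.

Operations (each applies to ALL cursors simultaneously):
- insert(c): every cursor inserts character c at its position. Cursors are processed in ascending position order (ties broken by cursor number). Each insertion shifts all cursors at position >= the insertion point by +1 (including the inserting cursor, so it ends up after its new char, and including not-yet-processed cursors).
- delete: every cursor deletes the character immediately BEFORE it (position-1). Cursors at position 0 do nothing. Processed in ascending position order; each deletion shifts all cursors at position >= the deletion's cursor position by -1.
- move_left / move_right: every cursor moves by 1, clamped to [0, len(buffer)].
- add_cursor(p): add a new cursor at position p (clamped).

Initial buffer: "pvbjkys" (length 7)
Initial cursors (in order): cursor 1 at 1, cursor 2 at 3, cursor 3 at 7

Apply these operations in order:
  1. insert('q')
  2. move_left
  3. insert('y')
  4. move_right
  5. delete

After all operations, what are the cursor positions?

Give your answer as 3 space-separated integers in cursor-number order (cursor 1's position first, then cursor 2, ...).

After op 1 (insert('q')): buffer="pqvbqjkysq" (len 10), cursors c1@2 c2@5 c3@10, authorship .1..2....3
After op 2 (move_left): buffer="pqvbqjkysq" (len 10), cursors c1@1 c2@4 c3@9, authorship .1..2....3
After op 3 (insert('y')): buffer="pyqvbyqjkysyq" (len 13), cursors c1@2 c2@6 c3@12, authorship .11..22....33
After op 4 (move_right): buffer="pyqvbyqjkysyq" (len 13), cursors c1@3 c2@7 c3@13, authorship .11..22....33
After op 5 (delete): buffer="pyvbyjkysy" (len 10), cursors c1@2 c2@5 c3@10, authorship .1..2....3

Answer: 2 5 10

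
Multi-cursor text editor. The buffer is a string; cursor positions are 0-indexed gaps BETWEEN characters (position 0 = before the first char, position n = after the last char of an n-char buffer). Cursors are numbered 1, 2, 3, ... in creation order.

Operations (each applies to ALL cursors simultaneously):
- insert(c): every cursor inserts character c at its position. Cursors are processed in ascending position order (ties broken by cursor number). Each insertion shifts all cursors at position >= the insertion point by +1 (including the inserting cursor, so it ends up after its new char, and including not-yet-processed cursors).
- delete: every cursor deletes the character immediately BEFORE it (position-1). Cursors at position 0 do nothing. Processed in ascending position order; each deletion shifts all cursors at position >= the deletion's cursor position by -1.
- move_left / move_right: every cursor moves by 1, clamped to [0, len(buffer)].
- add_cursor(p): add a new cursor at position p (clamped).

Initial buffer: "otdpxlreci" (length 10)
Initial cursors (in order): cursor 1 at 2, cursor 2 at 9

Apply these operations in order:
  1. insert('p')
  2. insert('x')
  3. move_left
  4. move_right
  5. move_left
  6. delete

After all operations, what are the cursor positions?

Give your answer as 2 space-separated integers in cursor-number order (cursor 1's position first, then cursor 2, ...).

After op 1 (insert('p')): buffer="otpdpxlrecpi" (len 12), cursors c1@3 c2@11, authorship ..1.......2.
After op 2 (insert('x')): buffer="otpxdpxlrecpxi" (len 14), cursors c1@4 c2@13, authorship ..11.......22.
After op 3 (move_left): buffer="otpxdpxlrecpxi" (len 14), cursors c1@3 c2@12, authorship ..11.......22.
After op 4 (move_right): buffer="otpxdpxlrecpxi" (len 14), cursors c1@4 c2@13, authorship ..11.......22.
After op 5 (move_left): buffer="otpxdpxlrecpxi" (len 14), cursors c1@3 c2@12, authorship ..11.......22.
After op 6 (delete): buffer="otxdpxlrecxi" (len 12), cursors c1@2 c2@10, authorship ..1.......2.

Answer: 2 10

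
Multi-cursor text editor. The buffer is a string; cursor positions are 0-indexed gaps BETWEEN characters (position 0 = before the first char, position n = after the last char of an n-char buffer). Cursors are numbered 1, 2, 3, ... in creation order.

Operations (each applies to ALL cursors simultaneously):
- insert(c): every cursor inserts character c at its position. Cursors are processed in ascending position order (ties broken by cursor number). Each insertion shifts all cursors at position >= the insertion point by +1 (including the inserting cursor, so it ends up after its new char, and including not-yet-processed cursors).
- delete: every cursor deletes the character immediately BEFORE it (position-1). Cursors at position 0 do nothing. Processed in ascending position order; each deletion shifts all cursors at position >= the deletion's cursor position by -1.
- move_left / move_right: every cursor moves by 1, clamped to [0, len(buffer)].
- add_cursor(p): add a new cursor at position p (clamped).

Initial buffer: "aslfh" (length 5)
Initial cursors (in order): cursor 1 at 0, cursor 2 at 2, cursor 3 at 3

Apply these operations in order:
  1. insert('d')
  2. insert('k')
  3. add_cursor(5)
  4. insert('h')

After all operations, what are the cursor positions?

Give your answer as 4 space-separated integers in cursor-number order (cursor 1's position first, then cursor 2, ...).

Answer: 3 9 13 7

Derivation:
After op 1 (insert('d')): buffer="dasdldfh" (len 8), cursors c1@1 c2@4 c3@6, authorship 1..2.3..
After op 2 (insert('k')): buffer="dkasdkldkfh" (len 11), cursors c1@2 c2@6 c3@9, authorship 11..22.33..
After op 3 (add_cursor(5)): buffer="dkasdkldkfh" (len 11), cursors c1@2 c4@5 c2@6 c3@9, authorship 11..22.33..
After op 4 (insert('h')): buffer="dkhasdhkhldkhfh" (len 15), cursors c1@3 c4@7 c2@9 c3@13, authorship 111..2422.333..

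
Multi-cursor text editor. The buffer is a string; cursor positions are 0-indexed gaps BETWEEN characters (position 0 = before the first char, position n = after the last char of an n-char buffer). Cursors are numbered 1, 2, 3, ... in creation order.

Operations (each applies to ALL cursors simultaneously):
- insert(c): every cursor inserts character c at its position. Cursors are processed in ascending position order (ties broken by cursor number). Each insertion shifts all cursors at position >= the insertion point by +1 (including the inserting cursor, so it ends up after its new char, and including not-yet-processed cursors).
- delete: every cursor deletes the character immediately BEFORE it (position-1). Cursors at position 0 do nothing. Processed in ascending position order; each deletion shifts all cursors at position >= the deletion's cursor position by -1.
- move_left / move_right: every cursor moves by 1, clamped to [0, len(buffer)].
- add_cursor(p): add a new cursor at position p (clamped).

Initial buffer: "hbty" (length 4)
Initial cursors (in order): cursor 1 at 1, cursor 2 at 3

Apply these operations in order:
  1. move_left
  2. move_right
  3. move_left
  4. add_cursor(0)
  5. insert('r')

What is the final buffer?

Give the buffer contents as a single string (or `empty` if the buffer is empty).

After op 1 (move_left): buffer="hbty" (len 4), cursors c1@0 c2@2, authorship ....
After op 2 (move_right): buffer="hbty" (len 4), cursors c1@1 c2@3, authorship ....
After op 3 (move_left): buffer="hbty" (len 4), cursors c1@0 c2@2, authorship ....
After op 4 (add_cursor(0)): buffer="hbty" (len 4), cursors c1@0 c3@0 c2@2, authorship ....
After op 5 (insert('r')): buffer="rrhbrty" (len 7), cursors c1@2 c3@2 c2@5, authorship 13..2..

Answer: rrhbrty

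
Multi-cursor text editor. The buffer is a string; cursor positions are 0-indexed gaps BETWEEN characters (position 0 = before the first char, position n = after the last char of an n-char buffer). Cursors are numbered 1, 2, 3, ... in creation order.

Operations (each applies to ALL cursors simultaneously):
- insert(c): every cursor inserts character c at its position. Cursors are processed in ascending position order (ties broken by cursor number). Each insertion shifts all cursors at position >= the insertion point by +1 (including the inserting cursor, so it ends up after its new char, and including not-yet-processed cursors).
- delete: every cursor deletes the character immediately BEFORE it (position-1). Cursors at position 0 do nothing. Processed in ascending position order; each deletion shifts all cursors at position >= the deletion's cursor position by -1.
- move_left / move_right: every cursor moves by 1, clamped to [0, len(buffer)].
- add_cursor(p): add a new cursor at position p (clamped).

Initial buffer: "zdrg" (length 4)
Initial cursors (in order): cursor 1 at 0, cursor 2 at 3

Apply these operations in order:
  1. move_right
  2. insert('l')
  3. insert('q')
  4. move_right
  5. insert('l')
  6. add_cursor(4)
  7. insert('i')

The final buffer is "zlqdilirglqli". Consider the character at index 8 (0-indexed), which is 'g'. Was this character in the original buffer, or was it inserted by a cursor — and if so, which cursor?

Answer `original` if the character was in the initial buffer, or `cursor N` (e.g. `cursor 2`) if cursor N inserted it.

After op 1 (move_right): buffer="zdrg" (len 4), cursors c1@1 c2@4, authorship ....
After op 2 (insert('l')): buffer="zldrgl" (len 6), cursors c1@2 c2@6, authorship .1...2
After op 3 (insert('q')): buffer="zlqdrglq" (len 8), cursors c1@3 c2@8, authorship .11...22
After op 4 (move_right): buffer="zlqdrglq" (len 8), cursors c1@4 c2@8, authorship .11...22
After op 5 (insert('l')): buffer="zlqdlrglql" (len 10), cursors c1@5 c2@10, authorship .11.1..222
After op 6 (add_cursor(4)): buffer="zlqdlrglql" (len 10), cursors c3@4 c1@5 c2@10, authorship .11.1..222
After op 7 (insert('i')): buffer="zlqdilirglqli" (len 13), cursors c3@5 c1@7 c2@13, authorship .11.311..2222
Authorship (.=original, N=cursor N): . 1 1 . 3 1 1 . . 2 2 2 2
Index 8: author = original

Answer: original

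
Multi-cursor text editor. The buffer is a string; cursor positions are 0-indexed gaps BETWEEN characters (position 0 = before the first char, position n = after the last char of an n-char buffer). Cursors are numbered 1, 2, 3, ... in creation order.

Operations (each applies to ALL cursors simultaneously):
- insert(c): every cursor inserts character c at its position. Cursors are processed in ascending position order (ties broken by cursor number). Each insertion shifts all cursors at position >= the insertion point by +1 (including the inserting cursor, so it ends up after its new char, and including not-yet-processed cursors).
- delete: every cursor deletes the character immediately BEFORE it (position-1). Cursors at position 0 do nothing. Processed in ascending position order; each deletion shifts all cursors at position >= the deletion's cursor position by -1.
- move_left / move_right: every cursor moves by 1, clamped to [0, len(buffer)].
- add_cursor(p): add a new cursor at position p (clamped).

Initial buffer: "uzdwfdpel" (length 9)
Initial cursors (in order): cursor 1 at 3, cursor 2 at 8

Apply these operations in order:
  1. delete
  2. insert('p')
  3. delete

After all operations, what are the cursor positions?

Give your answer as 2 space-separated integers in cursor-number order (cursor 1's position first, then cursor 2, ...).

After op 1 (delete): buffer="uzwfdpl" (len 7), cursors c1@2 c2@6, authorship .......
After op 2 (insert('p')): buffer="uzpwfdppl" (len 9), cursors c1@3 c2@8, authorship ..1....2.
After op 3 (delete): buffer="uzwfdpl" (len 7), cursors c1@2 c2@6, authorship .......

Answer: 2 6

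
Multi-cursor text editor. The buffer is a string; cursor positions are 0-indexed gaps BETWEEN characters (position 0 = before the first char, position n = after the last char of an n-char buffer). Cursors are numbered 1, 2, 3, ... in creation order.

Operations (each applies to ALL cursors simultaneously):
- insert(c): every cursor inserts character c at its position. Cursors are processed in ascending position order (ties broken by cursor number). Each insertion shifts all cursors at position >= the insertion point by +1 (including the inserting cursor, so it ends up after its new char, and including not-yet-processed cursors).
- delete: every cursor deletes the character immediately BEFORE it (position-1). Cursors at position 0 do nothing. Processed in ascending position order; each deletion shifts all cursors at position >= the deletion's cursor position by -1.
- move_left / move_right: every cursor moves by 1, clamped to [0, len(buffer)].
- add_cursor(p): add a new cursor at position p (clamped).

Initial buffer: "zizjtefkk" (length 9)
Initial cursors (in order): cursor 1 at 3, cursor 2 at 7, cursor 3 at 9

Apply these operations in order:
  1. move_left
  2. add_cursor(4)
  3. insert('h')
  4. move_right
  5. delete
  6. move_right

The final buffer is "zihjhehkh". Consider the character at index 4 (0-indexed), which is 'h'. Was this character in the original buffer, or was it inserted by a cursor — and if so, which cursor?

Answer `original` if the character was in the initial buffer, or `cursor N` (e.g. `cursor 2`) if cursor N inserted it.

Answer: cursor 4

Derivation:
After op 1 (move_left): buffer="zizjtefkk" (len 9), cursors c1@2 c2@6 c3@8, authorship .........
After op 2 (add_cursor(4)): buffer="zizjtefkk" (len 9), cursors c1@2 c4@4 c2@6 c3@8, authorship .........
After op 3 (insert('h')): buffer="zihzjhtehfkhk" (len 13), cursors c1@3 c4@6 c2@9 c3@12, authorship ..1..4..2..3.
After op 4 (move_right): buffer="zihzjhtehfkhk" (len 13), cursors c1@4 c4@7 c2@10 c3@13, authorship ..1..4..2..3.
After op 5 (delete): buffer="zihjhehkh" (len 9), cursors c1@3 c4@5 c2@7 c3@9, authorship ..1.4.2.3
After op 6 (move_right): buffer="zihjhehkh" (len 9), cursors c1@4 c4@6 c2@8 c3@9, authorship ..1.4.2.3
Authorship (.=original, N=cursor N): . . 1 . 4 . 2 . 3
Index 4: author = 4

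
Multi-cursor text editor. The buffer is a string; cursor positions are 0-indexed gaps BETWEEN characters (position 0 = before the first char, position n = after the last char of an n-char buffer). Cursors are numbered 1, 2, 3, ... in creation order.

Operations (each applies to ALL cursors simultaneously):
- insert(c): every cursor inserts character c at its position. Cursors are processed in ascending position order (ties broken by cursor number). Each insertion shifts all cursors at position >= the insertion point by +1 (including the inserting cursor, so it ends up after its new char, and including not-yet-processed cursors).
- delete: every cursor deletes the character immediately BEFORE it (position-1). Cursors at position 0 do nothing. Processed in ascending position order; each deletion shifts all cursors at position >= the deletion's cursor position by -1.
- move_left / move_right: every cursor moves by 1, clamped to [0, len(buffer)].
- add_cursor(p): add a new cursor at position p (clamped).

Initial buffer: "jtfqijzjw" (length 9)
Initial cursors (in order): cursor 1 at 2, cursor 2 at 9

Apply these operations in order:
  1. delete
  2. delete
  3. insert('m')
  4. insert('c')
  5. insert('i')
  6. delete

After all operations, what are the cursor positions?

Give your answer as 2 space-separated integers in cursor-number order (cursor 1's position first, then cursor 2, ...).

Answer: 2 9

Derivation:
After op 1 (delete): buffer="jfqijzj" (len 7), cursors c1@1 c2@7, authorship .......
After op 2 (delete): buffer="fqijz" (len 5), cursors c1@0 c2@5, authorship .....
After op 3 (insert('m')): buffer="mfqijzm" (len 7), cursors c1@1 c2@7, authorship 1.....2
After op 4 (insert('c')): buffer="mcfqijzmc" (len 9), cursors c1@2 c2@9, authorship 11.....22
After op 5 (insert('i')): buffer="mcifqijzmci" (len 11), cursors c1@3 c2@11, authorship 111.....222
After op 6 (delete): buffer="mcfqijzmc" (len 9), cursors c1@2 c2@9, authorship 11.....22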